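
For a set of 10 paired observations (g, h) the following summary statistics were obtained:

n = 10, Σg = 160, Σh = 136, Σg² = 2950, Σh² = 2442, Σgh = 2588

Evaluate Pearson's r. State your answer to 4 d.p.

0.8572

r = (nΣgh − ΣgΣh) / √[(nΣg² − (Σg)²)(nΣh² − (Σh)²)]
Numerator: 10×2588 − 160×136 = 4120
Denominator: √[(29500 − 25600)(24420 − 18496)] = √[3900 × 5924] = 4806.6204
r = 4120 / 4806.6204 ≈ 0.8572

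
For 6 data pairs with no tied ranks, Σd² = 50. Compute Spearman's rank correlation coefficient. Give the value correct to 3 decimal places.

-0.429

ρ = 1 − 6Σd² / [n(n²−1)] = 1 − 6×50 / (6×35)
  = 1 − 300/210 = 1 − 1.4286 ≈ -0.429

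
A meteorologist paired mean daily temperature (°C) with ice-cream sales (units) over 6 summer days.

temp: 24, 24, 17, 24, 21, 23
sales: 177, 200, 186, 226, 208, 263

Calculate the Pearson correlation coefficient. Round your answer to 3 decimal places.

n = 6, Σx = 133, Σy = 1260, Σx² = 2987, Σy² = 269434, Σxy = 28051
nΣxy − ΣxΣy = 168306 − 167580 = 726
nΣx² − (Σx)² = 17922 − 17689 = 233; nΣy² − (Σy)² = 1616604 − 1587600 = 29004
r = 726 / √(233 × 29004) = 726 / 2599.6023 ≈ 0.279

0.279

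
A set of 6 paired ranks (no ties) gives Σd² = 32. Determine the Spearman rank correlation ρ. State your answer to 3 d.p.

0.086

ρ = 1 − 6Σd² / [n(n²−1)] = 1 − 6×32 / (6×35)
  = 1 − 192/210 = 1 − 0.9143 ≈ 0.086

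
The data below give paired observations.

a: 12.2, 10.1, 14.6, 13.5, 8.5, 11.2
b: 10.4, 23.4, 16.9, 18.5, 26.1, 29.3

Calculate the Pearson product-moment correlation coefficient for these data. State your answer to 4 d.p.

n = 6, Σa = 70.1, Σb = 124.6, Σa² = 843.95, Σb² = 2823.28, Σab = 1409.72
nΣab − ΣaΣb = 8458.32 − 8734.46 = -276.14
nΣa² − (Σa)² = 5063.7 − 4914.01 = 149.69; nΣb² − (Σb)² = 16939.68 − 15525.16 = 1414.52
r = -276.14 / √(149.69 × 1414.52) = -276.14 / 460.1516 ≈ -0.6001

-0.6001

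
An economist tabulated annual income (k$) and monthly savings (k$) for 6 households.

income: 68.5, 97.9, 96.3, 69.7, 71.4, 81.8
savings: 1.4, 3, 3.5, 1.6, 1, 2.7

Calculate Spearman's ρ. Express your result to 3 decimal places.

0.771

Rank income: 1, 6, 5, 2, 3, 4
Rank savings: 2, 5, 6, 3, 1, 4
d = rank(income) − rank(savings): -1, 1, -1, -1, 2, 0; Σd² = 8
ρ = 1 − 6Σd² / [n(n²−1)] = 1 − 6×8 / (6×35) = 1 − 48/210 ≈ 0.771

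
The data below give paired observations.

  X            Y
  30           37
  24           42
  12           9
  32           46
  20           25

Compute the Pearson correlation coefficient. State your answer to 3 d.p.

0.923

n = 5, ΣX = 118, ΣY = 159, ΣX² = 3044, ΣY² = 5955, ΣXY = 4198
nΣXY − ΣXΣY = 20990 − 18762 = 2228
nΣX² − (ΣX)² = 15220 − 13924 = 1296; nΣY² − (ΣY)² = 29775 − 25281 = 4494
r = 2228 / √(1296 × 4494) = 2228 / 2413.3429 ≈ 0.923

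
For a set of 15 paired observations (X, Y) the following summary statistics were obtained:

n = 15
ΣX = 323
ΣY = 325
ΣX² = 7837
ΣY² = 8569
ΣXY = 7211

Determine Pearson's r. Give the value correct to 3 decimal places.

0.183

r = (nΣXY − ΣXΣY) / √[(nΣX² − (ΣX)²)(nΣY² − (ΣY)²)]
Numerator: 15×7211 − 323×325 = 3190
Denominator: √[(117555 − 104329)(128535 − 105625)] = √[13226 × 22910] = 17407.1152
r = 3190 / 17407.1152 ≈ 0.183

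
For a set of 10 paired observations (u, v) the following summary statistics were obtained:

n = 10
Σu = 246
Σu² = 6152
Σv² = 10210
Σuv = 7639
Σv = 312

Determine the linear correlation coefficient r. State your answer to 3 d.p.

-0.166

r = (nΣuv − ΣuΣv) / √[(nΣu² − (Σu)²)(nΣv² − (Σv)²)]
Numerator: 10×7639 − 246×312 = -362
Denominator: √[(61520 − 60516)(102100 − 97344)] = √[1004 × 4756] = 2185.1828
r = -362 / 2185.1828 ≈ -0.166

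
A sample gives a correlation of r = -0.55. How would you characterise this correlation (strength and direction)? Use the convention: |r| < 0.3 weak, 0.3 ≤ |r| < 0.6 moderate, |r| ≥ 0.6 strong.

r = -0.55 < 0 so the relationship is negative.
|r| = 0.55, which falls in the moderate range.

moderate negative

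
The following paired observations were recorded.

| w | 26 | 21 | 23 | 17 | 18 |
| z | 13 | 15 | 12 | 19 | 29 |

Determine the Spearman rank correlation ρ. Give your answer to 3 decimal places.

Rank w: 5, 3, 4, 1, 2
Rank z: 2, 3, 1, 4, 5
d = rank(w) − rank(z): 3, 0, 3, -3, -3; Σd² = 36
ρ = 1 − 6Σd² / [n(n²−1)] = 1 − 6×36 / (5×24) = 1 − 216/120 ≈ -0.800

-0.800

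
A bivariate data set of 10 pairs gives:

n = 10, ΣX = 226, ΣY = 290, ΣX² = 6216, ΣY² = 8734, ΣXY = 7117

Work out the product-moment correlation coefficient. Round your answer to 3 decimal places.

0.939

r = (nΣXY − ΣXΣY) / √[(nΣX² − (ΣX)²)(nΣY² − (ΣY)²)]
Numerator: 10×7117 − 226×290 = 5630
Denominator: √[(62160 − 51076)(87340 − 84100)] = √[11084 × 3240] = 5992.6755
r = 5630 / 5992.6755 ≈ 0.939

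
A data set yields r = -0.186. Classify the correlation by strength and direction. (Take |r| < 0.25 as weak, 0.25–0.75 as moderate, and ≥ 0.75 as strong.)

r = -0.186 < 0 so the relationship is negative.
|r| = 0.186, which falls in the weak range.

weak negative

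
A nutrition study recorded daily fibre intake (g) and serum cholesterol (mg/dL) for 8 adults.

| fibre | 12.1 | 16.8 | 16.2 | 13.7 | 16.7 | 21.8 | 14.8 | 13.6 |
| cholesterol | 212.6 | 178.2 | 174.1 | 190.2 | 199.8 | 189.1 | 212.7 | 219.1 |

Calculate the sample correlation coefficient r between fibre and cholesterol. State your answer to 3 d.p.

-0.517

n = 8, Σx = 125.7, Σy = 1575.8, Σx² = 2036.91, Σy² = 312365.8, Σxy = 24579.14
nΣxy − ΣxΣy = 196633.12 − 198078.06 = -1444.94
nΣx² − (Σx)² = 16295.28 − 15800.49 = 494.79; nΣy² − (Σy)² = 2498926.4 − 2483145.64 = 15780.76
r = -1444.94 / √(494.79 × 15780.76) = -1444.94 / 2794.3089 ≈ -0.517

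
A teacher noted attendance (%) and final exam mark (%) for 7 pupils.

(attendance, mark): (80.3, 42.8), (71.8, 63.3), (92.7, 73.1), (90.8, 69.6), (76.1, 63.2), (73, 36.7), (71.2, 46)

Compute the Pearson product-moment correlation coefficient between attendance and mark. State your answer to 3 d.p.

0.644

n = 7, Σx = 555.9, Σy = 394.7, Σx² = 44630.91, Σy² = 23483.63, Σxy = 31841.65
nΣxy − ΣxΣy = 222891.55 − 219413.73 = 3477.82
nΣx² − (Σx)² = 312416.37 − 309024.81 = 3391.56; nΣy² − (Σy)² = 164385.41 − 155788.09 = 8597.32
r = 3477.82 / √(3391.56 × 8597.32) = 3477.82 / 5399.8451 ≈ 0.644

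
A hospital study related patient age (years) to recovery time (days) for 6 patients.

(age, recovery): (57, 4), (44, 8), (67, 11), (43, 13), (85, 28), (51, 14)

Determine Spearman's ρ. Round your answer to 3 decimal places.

Rank age: 4, 2, 5, 1, 6, 3
Rank recovery: 1, 2, 3, 4, 6, 5
d = rank(age) − rank(recovery): 3, 0, 2, -3, 0, -2; Σd² = 26
ρ = 1 − 6Σd² / [n(n²−1)] = 1 − 6×26 / (6×35) = 1 − 156/210 ≈ 0.257

0.257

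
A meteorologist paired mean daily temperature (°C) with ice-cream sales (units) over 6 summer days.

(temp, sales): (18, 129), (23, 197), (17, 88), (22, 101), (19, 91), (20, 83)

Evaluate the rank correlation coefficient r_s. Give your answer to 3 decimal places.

Rank temp: 2, 6, 1, 5, 3, 4
Rank sales: 5, 6, 2, 4, 3, 1
d = rank(temp) − rank(sales): -3, 0, -1, 1, 0, 3; Σd² = 20
ρ = 1 − 6Σd² / [n(n²−1)] = 1 − 6×20 / (6×35) = 1 − 120/210 ≈ 0.429

0.429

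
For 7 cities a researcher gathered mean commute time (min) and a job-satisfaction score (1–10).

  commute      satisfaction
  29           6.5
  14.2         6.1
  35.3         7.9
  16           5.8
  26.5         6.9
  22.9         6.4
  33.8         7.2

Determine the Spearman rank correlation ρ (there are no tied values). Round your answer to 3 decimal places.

Rank commute: 5, 1, 7, 2, 4, 3, 6
Rank satisfaction: 4, 2, 7, 1, 5, 3, 6
d = rank(commute) − rank(satisfaction): 1, -1, 0, 1, -1, 0, 0; Σd² = 4
ρ = 1 − 6Σd² / [n(n²−1)] = 1 − 6×4 / (7×48) = 1 − 24/336 ≈ 0.929

0.929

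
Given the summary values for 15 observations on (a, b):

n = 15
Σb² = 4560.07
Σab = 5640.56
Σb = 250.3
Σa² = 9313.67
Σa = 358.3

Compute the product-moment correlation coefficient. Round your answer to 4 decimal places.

-0.6287

r = (nΣab − ΣaΣb) / √[(nΣa² − (Σa)²)(nΣb² − (Σb)²)]
Numerator: 15×5640.56 − 358.3×250.3 = -5074.09
Denominator: √[(139705.05 − 128378.89)(68401.05 − 62650.09)] = √[11326.16 × 5750.96] = 8070.7059
r = -5074.09 / 8070.7059 ≈ -0.6287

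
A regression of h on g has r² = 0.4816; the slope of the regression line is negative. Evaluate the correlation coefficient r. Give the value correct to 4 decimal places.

|r| = √0.4816 = 0.6940
The association is negative, so r = −0.6940.

-0.6940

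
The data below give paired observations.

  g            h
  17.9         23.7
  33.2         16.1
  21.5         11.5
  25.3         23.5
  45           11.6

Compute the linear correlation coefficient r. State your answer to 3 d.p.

n = 5, Σg = 142.9, Σh = 86.4, Σg² = 4549.99, Σh² = 1639.96, Σgh = 2322.55
nΣgh − ΣgΣh = 11612.75 − 12346.56 = -733.81
nΣg² − (Σg)² = 22749.95 − 20420.41 = 2329.54; nΣh² − (Σh)² = 8199.8 − 7464.96 = 734.84
r = -733.81 / √(2329.54 × 734.84) = -733.81 / 1308.3727 ≈ -0.561

-0.561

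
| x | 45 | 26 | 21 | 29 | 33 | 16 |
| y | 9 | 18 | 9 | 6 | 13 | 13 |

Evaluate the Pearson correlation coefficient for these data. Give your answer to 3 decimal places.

n = 6, Σx = 170, Σy = 68, Σx² = 5328, Σy² = 860, Σxy = 1873
nΣxy − ΣxΣy = 11238 − 11560 = -322
nΣx² − (Σx)² = 31968 − 28900 = 3068; nΣy² − (Σy)² = 5160 − 4624 = 536
r = -322 / √(3068 × 536) = -322 / 1282.3603 ≈ -0.251

-0.251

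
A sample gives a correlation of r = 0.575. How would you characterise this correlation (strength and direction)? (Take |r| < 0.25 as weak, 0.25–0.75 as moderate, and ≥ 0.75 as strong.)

moderate positive

r = 0.575 > 0 so the relationship is positive.
|r| = 0.575, which falls in the moderate range.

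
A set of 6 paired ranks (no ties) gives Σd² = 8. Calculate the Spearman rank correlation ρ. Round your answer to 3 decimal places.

ρ = 1 − 6Σd² / [n(n²−1)] = 1 − 6×8 / (6×35)
  = 1 − 48/210 = 1 − 0.2286 ≈ 0.771

0.771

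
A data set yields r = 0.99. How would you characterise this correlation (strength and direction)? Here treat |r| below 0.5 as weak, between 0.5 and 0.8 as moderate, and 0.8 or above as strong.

strong positive

r = 0.99 > 0 so the relationship is positive.
|r| = 0.99, which falls in the strong range.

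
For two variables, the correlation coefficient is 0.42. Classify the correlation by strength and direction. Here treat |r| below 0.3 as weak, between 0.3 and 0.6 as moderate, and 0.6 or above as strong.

r = 0.42 > 0 so the relationship is positive.
|r| = 0.42, which falls in the moderate range.

moderate positive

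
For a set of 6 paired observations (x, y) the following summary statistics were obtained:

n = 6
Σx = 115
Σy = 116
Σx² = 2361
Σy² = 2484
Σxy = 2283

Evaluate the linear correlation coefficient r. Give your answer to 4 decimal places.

r = (nΣxy − ΣxΣy) / √[(nΣx² − (Σx)²)(nΣy² − (Σy)²)]
Numerator: 6×2283 − 115×116 = 358
Denominator: √[(14166 − 13225)(14904 − 13456)] = √[941 × 1448] = 1167.2909
r = 358 / 1167.2909 ≈ 0.3067

0.3067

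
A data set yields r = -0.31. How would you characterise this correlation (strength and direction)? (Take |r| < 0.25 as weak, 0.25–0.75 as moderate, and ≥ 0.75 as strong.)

moderate negative

r = -0.31 < 0 so the relationship is negative.
|r| = 0.31, which falls in the moderate range.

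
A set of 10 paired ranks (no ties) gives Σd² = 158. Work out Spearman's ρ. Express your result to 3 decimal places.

0.042

ρ = 1 − 6Σd² / [n(n²−1)] = 1 − 6×158 / (10×99)
  = 1 − 948/990 = 1 − 0.9576 ≈ 0.042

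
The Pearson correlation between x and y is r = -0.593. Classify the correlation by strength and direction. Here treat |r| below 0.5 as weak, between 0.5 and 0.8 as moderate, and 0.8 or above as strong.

moderate negative

r = -0.593 < 0 so the relationship is negative.
|r| = 0.593, which falls in the moderate range.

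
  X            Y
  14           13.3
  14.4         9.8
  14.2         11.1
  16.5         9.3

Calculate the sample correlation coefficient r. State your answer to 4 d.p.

-0.6946

n = 4, ΣX = 59.1, ΣY = 43.5, ΣX² = 877.25, ΣY² = 482.63, ΣXY = 638.39
nΣXY − ΣXΣY = 2553.56 − 2570.85 = -17.29
nΣX² − (ΣX)² = 3509 − 3492.81 = 16.19; nΣY² − (ΣY)² = 1930.52 − 1892.25 = 38.27
r = -17.29 / √(16.19 × 38.27) = -17.29 / 24.8916 ≈ -0.6946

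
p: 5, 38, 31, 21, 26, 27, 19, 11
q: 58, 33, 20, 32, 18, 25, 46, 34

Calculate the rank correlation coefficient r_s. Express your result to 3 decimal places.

-0.667

Rank p: 1, 8, 7, 4, 5, 6, 3, 2
Rank q: 8, 5, 2, 4, 1, 3, 7, 6
d = rank(p) − rank(q): -7, 3, 5, 0, 4, 3, -4, -4; Σd² = 140
ρ = 1 − 6Σd² / [n(n²−1)] = 1 − 6×140 / (8×63) = 1 − 840/504 ≈ -0.667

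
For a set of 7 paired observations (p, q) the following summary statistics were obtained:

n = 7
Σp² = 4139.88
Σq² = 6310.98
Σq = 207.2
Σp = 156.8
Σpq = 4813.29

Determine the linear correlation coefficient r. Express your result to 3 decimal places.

r = (nΣpq − ΣpΣq) / √[(nΣp² − (Σp)²)(nΣq² − (Σq)²)]
Numerator: 7×4813.29 − 156.8×207.2 = 1204.07
Denominator: √[(28979.16 − 24586.24)(44176.86 − 42931.84)] = √[4392.92 × 1245.02] = 2338.6477
r = 1204.07 / 2338.6477 ≈ 0.515

0.515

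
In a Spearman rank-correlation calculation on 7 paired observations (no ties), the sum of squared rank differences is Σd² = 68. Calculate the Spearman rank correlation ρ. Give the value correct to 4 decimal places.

ρ = 1 − 6Σd² / [n(n²−1)] = 1 − 6×68 / (7×48)
  = 1 − 408/336 = 1 − 1.21429 ≈ -0.2143

-0.2143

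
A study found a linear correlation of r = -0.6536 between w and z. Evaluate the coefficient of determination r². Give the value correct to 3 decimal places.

r² = (-0.6536)² = 0.427

0.427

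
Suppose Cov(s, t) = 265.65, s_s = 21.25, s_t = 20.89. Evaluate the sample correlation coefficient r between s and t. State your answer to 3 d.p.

r = Cov(s,t) / (s_s · s_t) = 265.65 / (21.25 × 20.89)
  = 265.65 / 443.9125 ≈ 0.598

0.598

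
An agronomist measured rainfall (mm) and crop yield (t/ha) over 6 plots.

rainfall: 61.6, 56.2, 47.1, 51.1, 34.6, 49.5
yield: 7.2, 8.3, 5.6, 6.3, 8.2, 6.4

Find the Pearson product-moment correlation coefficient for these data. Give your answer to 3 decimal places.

n = 6, Σx = 300.1, Σy = 42, Σx² = 15430.03, Σy² = 299.98, Σxy = 2096.19
nΣxy − ΣxΣy = 12577.14 − 12604.2 = -27.06
nΣx² − (Σx)² = 92580.18 − 90060.01 = 2520.17; nΣy² − (Σy)² = 1799.88 − 1764 = 35.88
r = -27.06 / √(2520.17 × 35.88) = -27.06 / 300.7053 ≈ -0.090

-0.090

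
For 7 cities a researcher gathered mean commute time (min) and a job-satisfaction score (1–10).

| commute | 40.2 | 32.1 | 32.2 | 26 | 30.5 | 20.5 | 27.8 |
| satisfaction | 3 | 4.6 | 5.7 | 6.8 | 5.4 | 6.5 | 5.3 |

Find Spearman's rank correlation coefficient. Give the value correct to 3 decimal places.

Rank commute: 7, 5, 6, 2, 4, 1, 3
Rank satisfaction: 1, 2, 5, 7, 4, 6, 3
d = rank(commute) − rank(satisfaction): 6, 3, 1, -5, 0, -5, 0; Σd² = 96
ρ = 1 − 6Σd² / [n(n²−1)] = 1 − 6×96 / (7×48) = 1 − 576/336 ≈ -0.714

-0.714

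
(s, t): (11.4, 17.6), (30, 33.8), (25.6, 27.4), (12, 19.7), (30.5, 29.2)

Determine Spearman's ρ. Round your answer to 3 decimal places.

0.900

Rank s: 1, 4, 3, 2, 5
Rank t: 1, 5, 3, 2, 4
d = rank(s) − rank(t): 0, -1, 0, 0, 1; Σd² = 2
ρ = 1 − 6Σd² / [n(n²−1)] = 1 − 6×2 / (5×24) = 1 − 12/120 ≈ 0.900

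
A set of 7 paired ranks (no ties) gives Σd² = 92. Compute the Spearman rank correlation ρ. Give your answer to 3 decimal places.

-0.643

ρ = 1 − 6Σd² / [n(n²−1)] = 1 − 6×92 / (7×48)
  = 1 − 552/336 = 1 − 1.6429 ≈ -0.643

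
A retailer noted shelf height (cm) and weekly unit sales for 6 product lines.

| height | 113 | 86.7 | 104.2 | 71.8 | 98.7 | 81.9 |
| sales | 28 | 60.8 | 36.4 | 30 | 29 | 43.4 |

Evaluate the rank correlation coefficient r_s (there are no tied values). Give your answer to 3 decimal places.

-0.486

Rank height: 6, 3, 5, 1, 4, 2
Rank sales: 1, 6, 4, 3, 2, 5
d = rank(height) − rank(sales): 5, -3, 1, -2, 2, -3; Σd² = 52
ρ = 1 − 6Σd² / [n(n²−1)] = 1 − 6×52 / (6×35) = 1 − 312/210 ≈ -0.486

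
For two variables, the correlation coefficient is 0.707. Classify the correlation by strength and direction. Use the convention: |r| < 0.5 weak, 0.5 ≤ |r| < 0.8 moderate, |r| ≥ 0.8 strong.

moderate positive

r = 0.707 > 0 so the relationship is positive.
|r| = 0.707, which falls in the moderate range.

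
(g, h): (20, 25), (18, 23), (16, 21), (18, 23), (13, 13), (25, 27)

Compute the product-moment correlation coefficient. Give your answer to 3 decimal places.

n = 6, Σg = 110, Σh = 132, Σg² = 2098, Σh² = 3022, Σgh = 2508
nΣgh − ΣgΣh = 15048 − 14520 = 528
nΣg² − (Σg)² = 12588 − 12100 = 488; nΣh² − (Σh)² = 18132 − 17424 = 708
r = 528 / √(488 × 708) = 528 / 587.7959 ≈ 0.898

0.898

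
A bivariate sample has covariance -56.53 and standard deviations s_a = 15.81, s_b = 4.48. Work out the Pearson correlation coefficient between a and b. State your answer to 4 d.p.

-0.7981

r = Cov(a,b) / (s_a · s_b) = -56.53 / (15.81 × 4.48)
  = -56.53 / 70.8288 ≈ -0.7981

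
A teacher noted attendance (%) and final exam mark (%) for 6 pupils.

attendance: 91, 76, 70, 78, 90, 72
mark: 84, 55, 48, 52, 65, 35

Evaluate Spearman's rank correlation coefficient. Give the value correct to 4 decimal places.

0.8857

Rank attendance: 6, 3, 1, 4, 5, 2
Rank mark: 6, 4, 2, 3, 5, 1
d = rank(attendance) − rank(mark): 0, -1, -1, 1, 0, 1; Σd² = 4
ρ = 1 − 6Σd² / [n(n²−1)] = 1 − 6×4 / (6×35) = 1 − 24/210 ≈ 0.8857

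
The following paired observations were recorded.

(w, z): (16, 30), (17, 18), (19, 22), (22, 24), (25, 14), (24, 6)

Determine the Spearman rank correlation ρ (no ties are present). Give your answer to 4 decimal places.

-0.7143

Rank w: 1, 2, 3, 4, 6, 5
Rank z: 6, 3, 4, 5, 2, 1
d = rank(w) − rank(z): -5, -1, -1, -1, 4, 4; Σd² = 60
ρ = 1 − 6Σd² / [n(n²−1)] = 1 − 6×60 / (6×35) = 1 − 360/210 ≈ -0.7143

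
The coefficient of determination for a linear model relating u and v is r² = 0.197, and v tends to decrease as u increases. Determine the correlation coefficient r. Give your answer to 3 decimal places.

-0.444

|r| = √0.197 = 0.444
The association is negative, so r = −0.444.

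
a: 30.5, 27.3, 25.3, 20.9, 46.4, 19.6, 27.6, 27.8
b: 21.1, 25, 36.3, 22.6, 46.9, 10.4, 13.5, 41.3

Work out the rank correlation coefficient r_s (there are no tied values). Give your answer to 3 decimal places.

Rank a: 7, 4, 3, 2, 8, 1, 5, 6
Rank b: 3, 5, 6, 4, 8, 1, 2, 7
d = rank(a) − rank(b): 4, -1, -3, -2, 0, 0, 3, -1; Σd² = 40
ρ = 1 − 6Σd² / [n(n²−1)] = 1 − 6×40 / (8×63) = 1 − 240/504 ≈ 0.524

0.524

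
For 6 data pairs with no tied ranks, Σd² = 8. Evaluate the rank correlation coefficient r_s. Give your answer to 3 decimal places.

0.771

ρ = 1 − 6Σd² / [n(n²−1)] = 1 − 6×8 / (6×35)
  = 1 − 48/210 = 1 − 0.2286 ≈ 0.771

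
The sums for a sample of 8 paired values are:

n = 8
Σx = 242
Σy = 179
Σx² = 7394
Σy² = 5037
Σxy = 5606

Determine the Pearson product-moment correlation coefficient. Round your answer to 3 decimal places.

r = (nΣxy − ΣxΣy) / √[(nΣx² − (Σx)²)(nΣy² − (Σy)²)]
Numerator: 8×5606 − 242×179 = 1530
Denominator: √[(59152 − 58564)(40296 − 32041)] = √[588 × 8255] = 2203.1659
r = 1530 / 2203.1659 ≈ 0.694

0.694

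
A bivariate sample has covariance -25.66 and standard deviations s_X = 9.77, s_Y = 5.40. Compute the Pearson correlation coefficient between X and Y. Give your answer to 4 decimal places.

-0.4864

r = Cov(X,Y) / (s_X · s_Y) = -25.66 / (9.77 × 5.40)
  = -25.66 / 52.7580 ≈ -0.4864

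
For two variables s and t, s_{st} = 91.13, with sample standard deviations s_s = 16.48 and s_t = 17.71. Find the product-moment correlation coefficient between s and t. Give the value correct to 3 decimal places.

0.312

r = Cov(s,t) / (s_s · s_t) = 91.13 / (16.48 × 17.71)
  = 91.13 / 291.8608 ≈ 0.312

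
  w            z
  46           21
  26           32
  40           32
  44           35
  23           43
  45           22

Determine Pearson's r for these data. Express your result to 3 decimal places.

-0.734

n = 6, Σw = 224, Σz = 185, Σw² = 8882, Σz² = 6047, Σwz = 6597
nΣwz − ΣwΣz = 39582 − 41440 = -1858
nΣw² − (Σw)² = 53292 − 50176 = 3116; nΣz² − (Σz)² = 36282 − 34225 = 2057
r = -1858 / √(3116 × 2057) = -1858 / 2531.7212 ≈ -0.734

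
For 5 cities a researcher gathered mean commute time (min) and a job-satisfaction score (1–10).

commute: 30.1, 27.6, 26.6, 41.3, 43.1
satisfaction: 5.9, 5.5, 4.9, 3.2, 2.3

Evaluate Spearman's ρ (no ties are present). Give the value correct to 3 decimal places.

-0.600

Rank commute: 3, 2, 1, 4, 5
Rank satisfaction: 5, 4, 3, 2, 1
d = rank(commute) − rank(satisfaction): -2, -2, -2, 2, 4; Σd² = 32
ρ = 1 − 6Σd² / [n(n²−1)] = 1 − 6×32 / (5×24) = 1 − 192/120 ≈ -0.600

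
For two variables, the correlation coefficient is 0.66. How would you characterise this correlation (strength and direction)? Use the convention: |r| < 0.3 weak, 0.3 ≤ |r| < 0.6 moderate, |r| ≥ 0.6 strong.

r = 0.66 > 0 so the relationship is positive.
|r| = 0.66, which falls in the strong range.

strong positive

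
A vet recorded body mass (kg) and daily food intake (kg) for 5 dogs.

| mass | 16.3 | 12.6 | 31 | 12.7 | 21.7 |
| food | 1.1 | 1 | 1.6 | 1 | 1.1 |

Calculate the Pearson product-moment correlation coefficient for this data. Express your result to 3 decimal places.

0.942

n = 5, Σx = 94.3, Σy = 5.8, Σx² = 2017.63, Σy² = 6.98, Σxy = 116.7
nΣxy − ΣxΣy = 583.5 − 546.94 = 36.56
nΣx² − (Σx)² = 10088.15 − 8892.49 = 1195.66; nΣy² − (Σy)² = 34.9 − 33.64 = 1.26
r = 36.56 / √(1195.66 × 1.26) = 36.56 / 38.8141 ≈ 0.942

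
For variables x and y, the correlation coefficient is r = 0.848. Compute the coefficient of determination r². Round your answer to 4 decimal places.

0.7191

r² = (0.848)² = 0.7191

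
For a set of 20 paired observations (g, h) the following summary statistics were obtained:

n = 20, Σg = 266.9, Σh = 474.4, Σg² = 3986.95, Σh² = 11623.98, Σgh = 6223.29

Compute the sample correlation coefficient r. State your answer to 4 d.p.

-0.2708

r = (nΣgh − ΣgΣh) / √[(nΣg² − (Σg)²)(nΣh² − (Σh)²)]
Numerator: 20×6223.29 − 266.9×474.4 = -2151.56
Denominator: √[(79739 − 71235.61)(232479.6 − 225055.36)] = √[8503.39 × 7424.24] = 7945.5150
r = -2151.56 / 7945.5150 ≈ -0.2708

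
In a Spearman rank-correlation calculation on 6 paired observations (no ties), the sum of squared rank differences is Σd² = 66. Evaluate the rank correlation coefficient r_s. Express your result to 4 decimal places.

-0.8857

ρ = 1 − 6Σd² / [n(n²−1)] = 1 − 6×66 / (6×35)
  = 1 − 396/210 = 1 − 1.88571 ≈ -0.8857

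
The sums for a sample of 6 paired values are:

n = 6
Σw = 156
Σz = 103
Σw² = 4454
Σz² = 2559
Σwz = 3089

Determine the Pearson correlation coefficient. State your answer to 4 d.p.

r = (nΣwz − ΣwΣz) / √[(nΣw² − (Σw)²)(nΣz² − (Σz)²)]
Numerator: 6×3089 − 156×103 = 2466
Denominator: √[(26724 − 24336)(15354 − 10609)] = √[2388 × 4745] = 3366.1640
r = 2466 / 3366.1640 ≈ 0.7326

0.7326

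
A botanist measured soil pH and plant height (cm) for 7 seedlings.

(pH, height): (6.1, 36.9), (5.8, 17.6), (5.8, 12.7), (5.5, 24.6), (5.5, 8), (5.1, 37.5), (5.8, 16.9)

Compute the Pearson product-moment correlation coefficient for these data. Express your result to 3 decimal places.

n = 7, Σx = 39.6, Σy = 154.2, Σx² = 224.64, Σy² = 4193.68, Σxy = 869.4
nΣxy − ΣxΣy = 6085.8 − 6106.32 = -20.52
nΣx² − (Σx)² = 1572.48 − 1568.16 = 4.32; nΣy² − (Σy)² = 29355.76 − 23777.64 = 5578.12
r = -20.52 / √(4.32 × 5578.12) = -20.52 / 155.2336 ≈ -0.132

-0.132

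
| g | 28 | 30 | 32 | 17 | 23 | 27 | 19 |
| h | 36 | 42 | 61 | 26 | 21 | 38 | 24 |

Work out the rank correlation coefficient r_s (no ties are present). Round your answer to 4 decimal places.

Rank g: 5, 6, 7, 1, 3, 4, 2
Rank h: 4, 6, 7, 3, 1, 5, 2
d = rank(g) − rank(h): 1, 0, 0, -2, 2, -1, 0; Σd² = 10
ρ = 1 − 6Σd² / [n(n²−1)] = 1 − 6×10 / (7×48) = 1 − 60/336 ≈ 0.8214

0.8214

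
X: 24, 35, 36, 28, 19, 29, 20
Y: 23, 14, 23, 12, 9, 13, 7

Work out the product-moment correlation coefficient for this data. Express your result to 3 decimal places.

n = 7, ΣX = 191, ΣY = 101, ΣX² = 5483, ΣY² = 1697, ΣXY = 2894
nΣXY − ΣXΣY = 20258 − 19291 = 967
nΣX² − (ΣX)² = 38381 − 36481 = 1900; nΣY² − (ΣY)² = 11879 − 10201 = 1678
r = 967 / √(1900 × 1678) = 967 / 1785.5531 ≈ 0.542

0.542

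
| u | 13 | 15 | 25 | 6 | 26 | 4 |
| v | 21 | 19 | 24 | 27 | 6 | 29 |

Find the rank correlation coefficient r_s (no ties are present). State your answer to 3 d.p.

-0.829

Rank u: 3, 4, 5, 2, 6, 1
Rank v: 3, 2, 4, 5, 1, 6
d = rank(u) − rank(v): 0, 2, 1, -3, 5, -5; Σd² = 64
ρ = 1 − 6Σd² / [n(n²−1)] = 1 − 6×64 / (6×35) = 1 − 384/210 ≈ -0.829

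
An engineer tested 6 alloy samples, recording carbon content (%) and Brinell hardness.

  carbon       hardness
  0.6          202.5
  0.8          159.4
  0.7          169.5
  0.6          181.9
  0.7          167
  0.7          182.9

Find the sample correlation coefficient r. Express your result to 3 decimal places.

n = 6, Σx = 4.1, Σy = 1063.2, Σx² = 2.83, Σy² = 189573.88, Σxy = 721.74
nΣxy − ΣxΣy = 4330.44 − 4359.12 = -28.68
nΣx² − (Σx)² = 16.98 − 16.81 = 0.17; nΣy² − (Σy)² = 1137443.28 − 1130394.24 = 7049.04
r = -28.68 / √(0.17 × 7049.04) = -28.68 / 34.6170 ≈ -0.828

-0.828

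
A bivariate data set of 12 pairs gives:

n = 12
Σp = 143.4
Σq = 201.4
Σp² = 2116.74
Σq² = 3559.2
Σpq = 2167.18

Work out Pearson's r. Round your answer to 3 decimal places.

r = (nΣpq − ΣpΣq) / √[(nΣp² − (Σp)²)(nΣq² − (Σq)²)]
Numerator: 12×2167.18 − 143.4×201.4 = -2874.6
Denominator: √[(25400.88 − 20563.56)(42710.4 − 40561.96)] = √[4837.32 × 2148.44] = 3223.7698
r = -2874.6 / 3223.7698 ≈ -0.892

-0.892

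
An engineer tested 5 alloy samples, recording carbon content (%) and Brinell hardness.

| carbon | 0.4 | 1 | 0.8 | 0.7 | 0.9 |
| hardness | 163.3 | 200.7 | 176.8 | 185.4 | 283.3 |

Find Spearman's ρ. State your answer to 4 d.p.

Rank carbon: 1, 5, 3, 2, 4
Rank hardness: 1, 4, 2, 3, 5
d = rank(carbon) − rank(hardness): 0, 1, 1, -1, -1; Σd² = 4
ρ = 1 − 6Σd² / [n(n²−1)] = 1 − 6×4 / (5×24) = 1 − 24/120 ≈ 0.8000

0.8000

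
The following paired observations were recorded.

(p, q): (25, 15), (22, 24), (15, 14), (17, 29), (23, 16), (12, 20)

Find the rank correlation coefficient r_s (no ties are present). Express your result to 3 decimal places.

-0.143

Rank p: 6, 4, 2, 3, 5, 1
Rank q: 2, 5, 1, 6, 3, 4
d = rank(p) − rank(q): 4, -1, 1, -3, 2, -3; Σd² = 40
ρ = 1 − 6Σd² / [n(n²−1)] = 1 − 6×40 / (6×35) = 1 − 240/210 ≈ -0.143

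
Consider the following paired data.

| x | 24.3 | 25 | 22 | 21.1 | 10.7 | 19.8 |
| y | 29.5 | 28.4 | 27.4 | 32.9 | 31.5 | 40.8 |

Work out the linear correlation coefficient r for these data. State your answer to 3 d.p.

n = 6, Σx = 122.9, Σy = 190.5, Σx² = 2651.23, Σy² = 6166.87, Σxy = 3868.73
nΣxy − ΣxΣy = 23212.38 − 23412.45 = -200.07
nΣx² − (Σx)² = 15907.38 − 15104.41 = 802.97; nΣy² − (Σy)² = 37001.22 − 36290.25 = 710.97
r = -200.07 / √(802.97 × 710.97) = -200.07 / 755.5710 ≈ -0.265

-0.265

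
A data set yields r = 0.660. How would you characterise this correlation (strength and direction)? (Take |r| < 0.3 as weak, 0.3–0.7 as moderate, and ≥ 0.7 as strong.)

moderate positive

r = 0.660 > 0 so the relationship is positive.
|r| = 0.660, which falls in the moderate range.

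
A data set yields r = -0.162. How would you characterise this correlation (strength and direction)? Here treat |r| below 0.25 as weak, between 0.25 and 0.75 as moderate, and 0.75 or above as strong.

r = -0.162 < 0 so the relationship is negative.
|r| = 0.162, which falls in the weak range.

weak negative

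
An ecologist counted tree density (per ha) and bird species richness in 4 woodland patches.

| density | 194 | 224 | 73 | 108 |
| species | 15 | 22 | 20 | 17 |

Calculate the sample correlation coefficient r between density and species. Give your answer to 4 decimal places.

n = 4, Σx = 599, Σy = 74, Σx² = 104805, Σy² = 1398, Σxy = 11134
nΣxy − ΣxΣy = 44536 − 44326 = 210
nΣx² − (Σx)² = 419220 − 358801 = 60419; nΣy² − (Σy)² = 5592 − 5476 = 116
r = 210 / √(60419 × 116) = 210 / 2647.3768 ≈ 0.0793

0.0793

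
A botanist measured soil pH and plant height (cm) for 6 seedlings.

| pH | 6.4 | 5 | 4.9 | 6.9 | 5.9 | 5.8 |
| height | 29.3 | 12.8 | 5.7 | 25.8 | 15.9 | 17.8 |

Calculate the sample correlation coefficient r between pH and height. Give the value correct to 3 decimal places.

n = 6, Σx = 34.9, Σy = 107.3, Σx² = 206.03, Σy² = 2290.11, Σxy = 654.52
nΣxy − ΣxΣy = 3927.12 − 3744.77 = 182.35
nΣx² − (Σx)² = 1236.18 − 1218.01 = 18.17; nΣy² − (Σy)² = 13740.66 − 11513.29 = 2227.37
r = 182.35 / √(18.17 × 2227.37) = 182.35 / 201.1748 ≈ 0.906

0.906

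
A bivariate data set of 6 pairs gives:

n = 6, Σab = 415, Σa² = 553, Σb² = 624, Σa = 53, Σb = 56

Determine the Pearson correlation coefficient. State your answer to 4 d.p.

r = (nΣab − ΣaΣb) / √[(nΣa² − (Σa)²)(nΣb² − (Σb)²)]
Numerator: 6×415 − 53×56 = -478
Denominator: √[(3318 − 2809)(3744 − 3136)] = √[509 × 608] = 556.3021
r = -478 / 556.3021 ≈ -0.8592

-0.8592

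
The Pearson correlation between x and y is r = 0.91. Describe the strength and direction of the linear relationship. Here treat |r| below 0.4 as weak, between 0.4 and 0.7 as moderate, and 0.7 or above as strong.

strong positive

r = 0.91 > 0 so the relationship is positive.
|r| = 0.91, which falls in the strong range.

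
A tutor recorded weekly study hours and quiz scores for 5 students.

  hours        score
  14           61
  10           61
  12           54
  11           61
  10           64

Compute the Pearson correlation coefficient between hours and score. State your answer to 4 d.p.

n = 5, Σx = 57, Σy = 301, Σx² = 661, Σy² = 18175, Σxy = 3423
nΣxy − ΣxΣy = 17115 − 17157 = -42
nΣx² − (Σx)² = 3305 − 3249 = 56; nΣy² − (Σy)² = 90875 − 90601 = 274
r = -42 / √(56 × 274) = -42 / 123.8709 ≈ -0.3391

-0.3391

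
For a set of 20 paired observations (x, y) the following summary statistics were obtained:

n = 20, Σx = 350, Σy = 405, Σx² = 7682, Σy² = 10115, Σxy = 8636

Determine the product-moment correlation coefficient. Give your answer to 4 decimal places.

0.8971

r = (nΣxy − ΣxΣy) / √[(nΣx² − (Σx)²)(nΣy² − (Σy)²)]
Numerator: 20×8636 − 350×405 = 30970
Denominator: √[(153640 − 122500)(202300 − 164025)] = √[31140 × 38275] = 34523.6658
r = 30970 / 34523.6658 ≈ 0.8971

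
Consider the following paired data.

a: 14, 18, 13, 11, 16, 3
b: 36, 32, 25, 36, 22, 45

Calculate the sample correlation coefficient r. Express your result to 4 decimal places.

n = 6, Σa = 75, Σb = 196, Σa² = 1075, Σb² = 6750, Σab = 2288
nΣab − ΣaΣb = 13728 − 14700 = -972
nΣa² − (Σa)² = 6450 − 5625 = 825; nΣb² − (Σb)² = 40500 − 38416 = 2084
r = -972 / √(825 × 2084) = -972 / 1311.2208 ≈ -0.7413

-0.7413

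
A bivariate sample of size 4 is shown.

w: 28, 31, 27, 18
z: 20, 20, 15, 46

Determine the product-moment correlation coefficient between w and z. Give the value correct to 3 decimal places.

-0.904

n = 4, Σw = 104, Σz = 101, Σw² = 2798, Σz² = 3141, Σwz = 2413
nΣwz − ΣwΣz = 9652 − 10504 = -852
nΣw² − (Σw)² = 11192 − 10816 = 376; nΣz² − (Σz)² = 12564 − 10201 = 2363
r = -852 / √(376 × 2363) = -852 / 942.5964 ≈ -0.904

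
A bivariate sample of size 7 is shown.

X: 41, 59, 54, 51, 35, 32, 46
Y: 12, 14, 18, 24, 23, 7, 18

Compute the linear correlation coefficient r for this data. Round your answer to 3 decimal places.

n = 7, ΣX = 318, ΣY = 116, ΣX² = 15044, ΣY² = 2142, ΣXY = 5371
nΣXY − ΣXΣY = 37597 − 36888 = 709
nΣX² − (ΣX)² = 105308 − 101124 = 4184; nΣY² − (ΣY)² = 14994 − 13456 = 1538
r = 709 / √(4184 × 1538) = 709 / 2536.7286 ≈ 0.279

0.279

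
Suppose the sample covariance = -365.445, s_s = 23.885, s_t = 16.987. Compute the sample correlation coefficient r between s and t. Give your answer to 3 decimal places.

-0.901

r = Cov(s,t) / (s_s · s_t) = -365.445 / (23.885 × 16.987)
  = -365.445 / 405.7345 ≈ -0.901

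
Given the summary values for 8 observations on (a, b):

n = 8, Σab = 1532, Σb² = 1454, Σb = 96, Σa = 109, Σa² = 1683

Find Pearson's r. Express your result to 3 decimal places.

r = (nΣab − ΣaΣb) / √[(nΣa² − (Σa)²)(nΣb² − (Σb)²)]
Numerator: 8×1532 − 109×96 = 1792
Denominator: √[(13464 − 11881)(11632 − 9216)] = √[1583 × 2416] = 1955.6400
r = 1792 / 1955.6400 ≈ 0.916

0.916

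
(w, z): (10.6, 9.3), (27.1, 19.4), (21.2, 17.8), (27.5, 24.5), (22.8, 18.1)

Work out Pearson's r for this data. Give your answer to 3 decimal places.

n = 5, Σw = 109.2, Σz = 89.1, Σw² = 2572.3, Σz² = 1707.55, Σwz = 2088.11
nΣwz − ΣwΣz = 10440.55 − 9729.72 = 710.83
nΣw² − (Σw)² = 12861.5 − 11924.64 = 936.86; nΣz² − (Σz)² = 8537.75 − 7938.81 = 598.94
r = 710.83 / √(936.86 × 598.94) = 710.83 / 749.0814 ≈ 0.949

0.949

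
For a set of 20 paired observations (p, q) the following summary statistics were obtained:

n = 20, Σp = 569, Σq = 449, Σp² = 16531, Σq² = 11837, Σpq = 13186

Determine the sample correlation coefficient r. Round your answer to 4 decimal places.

0.5307

r = (nΣpq − ΣpΣq) / √[(nΣp² − (Σp)²)(nΣq² − (Σq)²)]
Numerator: 20×13186 − 569×449 = 8239
Denominator: √[(330620 − 323761)(236740 − 201601)] = √[6859 × 35139] = 15524.7673
r = 8239 / 15524.7673 ≈ 0.5307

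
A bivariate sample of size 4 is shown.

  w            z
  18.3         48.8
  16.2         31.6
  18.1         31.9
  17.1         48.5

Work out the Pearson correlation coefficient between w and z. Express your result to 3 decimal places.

0.343

n = 4, Σw = 69.7, Σz = 160.8, Σw² = 1217.35, Σz² = 6749.86, Σwz = 2811.7
nΣwz − ΣwΣz = 11246.8 − 11207.76 = 39.04
nΣw² − (Σw)² = 4869.4 − 4858.09 = 11.31; nΣz² − (Σz)² = 26999.44 − 25856.64 = 1142.8
r = 39.04 / √(11.31 × 1142.8) = 39.04 / 113.6885 ≈ 0.343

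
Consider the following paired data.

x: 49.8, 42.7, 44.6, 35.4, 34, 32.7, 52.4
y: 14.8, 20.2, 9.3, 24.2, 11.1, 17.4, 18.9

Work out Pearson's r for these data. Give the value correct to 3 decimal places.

-0.083

n = 7, Σx = 291.6, Σy = 115.9, Σx² = 12516.7, Σy² = 2082.39, Σxy = 4807.78
nΣxy − ΣxΣy = 33654.46 − 33796.44 = -141.98
nΣx² − (Σx)² = 87616.9 − 85030.56 = 2586.34; nΣy² − (Σy)² = 14576.73 − 13432.81 = 1143.92
r = -141.98 / √(2586.34 × 1143.92) = -141.98 / 1720.0483 ≈ -0.083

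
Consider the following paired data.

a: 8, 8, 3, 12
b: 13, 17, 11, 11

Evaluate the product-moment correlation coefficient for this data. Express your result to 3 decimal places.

0.064

n = 4, Σa = 31, Σb = 52, Σa² = 281, Σb² = 700, Σab = 405
nΣab − ΣaΣb = 1620 − 1612 = 8
nΣa² − (Σa)² = 1124 − 961 = 163; nΣb² − (Σb)² = 2800 − 2704 = 96
r = 8 / √(163 × 96) = 8 / 125.0920 ≈ 0.064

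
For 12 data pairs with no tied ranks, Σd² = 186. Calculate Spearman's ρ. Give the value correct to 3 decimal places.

0.350

ρ = 1 − 6Σd² / [n(n²−1)] = 1 − 6×186 / (12×143)
  = 1 − 1116/1716 = 1 − 0.6503 ≈ 0.350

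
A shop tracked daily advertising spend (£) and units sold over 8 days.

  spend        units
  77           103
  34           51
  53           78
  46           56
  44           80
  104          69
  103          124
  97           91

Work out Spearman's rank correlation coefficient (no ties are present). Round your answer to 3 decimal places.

Rank spend: 5, 1, 4, 3, 2, 8, 7, 6
Rank units: 7, 1, 4, 2, 5, 3, 8, 6
d = rank(spend) − rank(units): -2, 0, 0, 1, -3, 5, -1, 0; Σd² = 40
ρ = 1 − 6Σd² / [n(n²−1)] = 1 − 6×40 / (8×63) = 1 − 240/504 ≈ 0.524

0.524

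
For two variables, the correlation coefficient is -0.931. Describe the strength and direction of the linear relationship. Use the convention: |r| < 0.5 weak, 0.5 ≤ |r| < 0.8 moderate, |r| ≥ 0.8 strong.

r = -0.931 < 0 so the relationship is negative.
|r| = 0.931, which falls in the strong range.

strong negative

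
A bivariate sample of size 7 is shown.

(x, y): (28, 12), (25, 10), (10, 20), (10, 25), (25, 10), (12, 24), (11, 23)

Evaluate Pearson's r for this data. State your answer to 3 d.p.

-0.941

n = 7, Σx = 121, Σy = 124, Σx² = 2499, Σy² = 2474, Σxy = 1827
nΣxy − ΣxΣy = 12789 − 15004 = -2215
nΣx² − (Σx)² = 17493 − 14641 = 2852; nΣy² − (Σy)² = 17318 − 15376 = 1942
r = -2215 / √(2852 × 1942) = -2215 / 2353.4196 ≈ -0.941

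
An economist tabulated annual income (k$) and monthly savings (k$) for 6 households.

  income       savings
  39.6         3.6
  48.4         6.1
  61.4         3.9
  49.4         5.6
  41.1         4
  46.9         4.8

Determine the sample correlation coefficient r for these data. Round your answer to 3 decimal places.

n = 6, Σx = 286.8, Σy = 28, Σx² = 14009.86, Σy² = 135.78, Σxy = 1343.42
nΣxy − ΣxΣy = 8060.52 − 8030.4 = 30.12
nΣx² − (Σx)² = 84059.16 − 82254.24 = 1804.92; nΣy² − (Σy)² = 814.68 − 784 = 30.68
r = 30.12 / √(1804.92 × 30.68) = 30.12 / 235.3188 ≈ 0.128

0.128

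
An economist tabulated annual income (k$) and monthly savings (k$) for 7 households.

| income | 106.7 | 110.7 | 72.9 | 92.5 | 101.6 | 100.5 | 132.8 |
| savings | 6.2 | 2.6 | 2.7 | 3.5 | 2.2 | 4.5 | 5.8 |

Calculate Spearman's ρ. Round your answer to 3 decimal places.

0.250

Rank income: 5, 6, 1, 2, 4, 3, 7
Rank savings: 7, 2, 3, 4, 1, 5, 6
d = rank(income) − rank(savings): -2, 4, -2, -2, 3, -2, 1; Σd² = 42
ρ = 1 − 6Σd² / [n(n²−1)] = 1 − 6×42 / (7×48) = 1 − 252/336 ≈ 0.250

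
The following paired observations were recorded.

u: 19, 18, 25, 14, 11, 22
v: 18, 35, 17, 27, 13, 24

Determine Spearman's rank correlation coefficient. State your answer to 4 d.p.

-0.0286

Rank u: 4, 3, 6, 2, 1, 5
Rank v: 3, 6, 2, 5, 1, 4
d = rank(u) − rank(v): 1, -3, 4, -3, 0, 1; Σd² = 36
ρ = 1 − 6Σd² / [n(n²−1)] = 1 − 6×36 / (6×35) = 1 − 216/210 ≈ -0.0286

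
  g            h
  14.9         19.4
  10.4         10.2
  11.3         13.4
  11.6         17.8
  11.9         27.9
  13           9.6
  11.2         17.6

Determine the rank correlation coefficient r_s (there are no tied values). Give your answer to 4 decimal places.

0.3571

Rank g: 7, 1, 3, 4, 5, 6, 2
Rank h: 6, 2, 3, 5, 7, 1, 4
d = rank(g) − rank(h): 1, -1, 0, -1, -2, 5, -2; Σd² = 36
ρ = 1 − 6Σd² / [n(n²−1)] = 1 − 6×36 / (7×48) = 1 − 216/336 ≈ 0.3571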